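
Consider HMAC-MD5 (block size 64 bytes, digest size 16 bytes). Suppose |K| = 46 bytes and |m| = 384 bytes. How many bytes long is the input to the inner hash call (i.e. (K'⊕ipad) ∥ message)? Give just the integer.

Key is 46 ≤ 64 bytes, zero-padded: |K'| = 64.
Inner input = (K'⊕ipad) ∥ m → 64 + 384 = 448 bytes.

448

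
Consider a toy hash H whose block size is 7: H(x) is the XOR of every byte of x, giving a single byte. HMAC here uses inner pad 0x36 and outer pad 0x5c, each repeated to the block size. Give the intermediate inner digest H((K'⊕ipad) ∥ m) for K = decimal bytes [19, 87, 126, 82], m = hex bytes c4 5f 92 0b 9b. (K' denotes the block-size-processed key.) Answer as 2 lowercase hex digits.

Key decimal bytes [19, 87, 126, 82] = 13 57 7e 52 is 4 bytes ≤ B = 7; zero-pad to 7 bytes: K' = 13 57 7e 52 00 00 00.
K' ⊕ ipad = 25 61 48 64 36 36 36.
Inner input = 25 61 48 64 36 36 36 ∥ c4 5f 92 0b 9b.
Inner hash: XOR 25⊕61⊕48⊕64⊕36⊕36⊕36⊕c4⊕5f⊕92⊕0b⊕9b = c7.

c7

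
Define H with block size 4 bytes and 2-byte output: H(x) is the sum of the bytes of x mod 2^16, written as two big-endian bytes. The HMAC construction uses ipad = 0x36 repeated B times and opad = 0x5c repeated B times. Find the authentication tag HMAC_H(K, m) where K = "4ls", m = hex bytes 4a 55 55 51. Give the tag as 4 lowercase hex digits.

0141

Key "4ls" = 34 6c 73 is 3 bytes ≤ B = 4; zero-pad to 4 bytes: K' = 34 6c 73 00.
K' ⊕ ipad = 02 5a 45 36.  K' ⊕ opad = 68 30 2f 5c.
Inner input = (K'⊕ipad) ∥ m = 02 5a 45 36 ∥ 4a 55 55 51.
Inner hash: sum = 2+90+69+54+74+85+85+81 = 540 → 02 1c.
Outer input = (K'⊕opad) ∥ inner = 68 30 2f 5c ∥ 02 1c.
Outer hash (tag): sum = 104+48+47+92+2+28 = 321 → 01 41.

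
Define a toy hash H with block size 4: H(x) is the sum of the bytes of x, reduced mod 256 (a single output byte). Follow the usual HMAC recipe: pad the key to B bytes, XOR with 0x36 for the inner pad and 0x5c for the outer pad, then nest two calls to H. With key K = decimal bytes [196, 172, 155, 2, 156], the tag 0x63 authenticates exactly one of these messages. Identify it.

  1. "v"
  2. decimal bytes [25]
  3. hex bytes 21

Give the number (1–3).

Key decimal bytes [196, 172, 155, 2, 156] = c4 ac 9b 02 9c is 5 bytes > B = 4, so hash it first: H(key) = a9, then zero-pad to 4 bytes: K' = a9 00 00 00.
K' ⊕ ipad = 9f 36 36 36; K' ⊕ opad = f5 5c 5c 5c.
m1: inner = H(9f 36 36 36 76) = b7; tag = H(f5 5c 5c 5c b7) = c0
m2: inner = H(9f 36 36 36 19) = 5a; tag = H(f5 5c 5c 5c 5a) = 63 ← matches
m3: inner = H(9f 36 36 36 21) = 62; tag = H(f5 5c 5c 5c 62) = 6b

2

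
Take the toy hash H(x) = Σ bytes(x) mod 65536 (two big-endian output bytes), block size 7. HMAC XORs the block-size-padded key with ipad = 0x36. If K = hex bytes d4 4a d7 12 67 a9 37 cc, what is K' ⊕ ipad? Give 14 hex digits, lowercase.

322c3636363636

Key hex bytes d4 4a d7 12 67 a9 37 cc is 8 bytes > B = 7, so hash it first: H(key) = 04 1a, then zero-pad to 7 bytes: K' = 04 1a 00 00 00 00 00.
XOR each byte with 0x36: 04⊕36=32, 1a⊕36=2c, 00⊕36=36, 00⊕36=36, 00⊕36=36, 00⊕36=36, 00⊕36=36.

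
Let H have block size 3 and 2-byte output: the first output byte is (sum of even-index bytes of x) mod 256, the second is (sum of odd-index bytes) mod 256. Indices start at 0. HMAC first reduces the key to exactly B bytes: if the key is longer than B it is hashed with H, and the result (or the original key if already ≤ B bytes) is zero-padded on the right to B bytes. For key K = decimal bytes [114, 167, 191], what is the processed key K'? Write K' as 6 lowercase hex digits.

72a7bf

Key decimal bytes [114, 167, 191] = 72 a7 bf is exactly B = 3 bytes: K' = 72 a7 bf.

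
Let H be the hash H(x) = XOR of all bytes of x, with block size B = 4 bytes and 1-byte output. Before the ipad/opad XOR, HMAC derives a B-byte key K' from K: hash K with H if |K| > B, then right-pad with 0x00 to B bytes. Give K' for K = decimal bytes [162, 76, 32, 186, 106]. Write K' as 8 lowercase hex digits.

1e000000

|K| = 5 > B = 4, so first hash the key.
H(K): XOR a2⊕4c⊕20⊕ba⊕6a = 1e.
Zero-pad H(K) = 1e to 4 bytes: K' = 1e 00 00 00.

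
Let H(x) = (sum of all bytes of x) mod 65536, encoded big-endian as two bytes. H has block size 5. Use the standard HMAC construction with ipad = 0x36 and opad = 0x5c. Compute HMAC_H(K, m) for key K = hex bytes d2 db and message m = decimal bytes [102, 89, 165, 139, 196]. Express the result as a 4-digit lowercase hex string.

0254

Key hex bytes d2 db is 2 bytes ≤ B = 5; zero-pad to 5 bytes: K' = d2 db 00 00 00.
K' ⊕ ipad = e4 ed 36 36 36.  K' ⊕ opad = 8e 87 5c 5c 5c.
Inner input = (K'⊕ipad) ∥ m = e4 ed 36 36 36 ∥ 66 59 a5 8b c4.
Inner hash: sum = 228+237+54+54+54+102+89+165+139+196 = 1318 → 05 26.
Outer input = (K'⊕opad) ∥ inner = 8e 87 5c 5c 5c ∥ 05 26.
Outer hash (tag): sum = 142+135+92+92+92+5+38 = 596 → 02 54.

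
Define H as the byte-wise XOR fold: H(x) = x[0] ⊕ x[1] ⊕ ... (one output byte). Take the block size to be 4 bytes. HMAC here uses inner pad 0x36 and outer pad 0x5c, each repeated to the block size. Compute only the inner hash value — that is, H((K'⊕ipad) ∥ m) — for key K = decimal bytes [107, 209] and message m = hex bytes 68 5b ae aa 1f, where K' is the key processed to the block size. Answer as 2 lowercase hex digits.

92

Key decimal bytes [107, 209] = 6b d1 is 2 bytes ≤ B = 4; zero-pad to 4 bytes: K' = 6b d1 00 00.
K' ⊕ ipad = 5d e7 36 36.
Inner input = 5d e7 36 36 ∥ 68 5b ae aa 1f.
Inner hash: XOR 5d⊕e7⊕36⊕36⊕68⊕5b⊕ae⊕aa⊕1f = 92.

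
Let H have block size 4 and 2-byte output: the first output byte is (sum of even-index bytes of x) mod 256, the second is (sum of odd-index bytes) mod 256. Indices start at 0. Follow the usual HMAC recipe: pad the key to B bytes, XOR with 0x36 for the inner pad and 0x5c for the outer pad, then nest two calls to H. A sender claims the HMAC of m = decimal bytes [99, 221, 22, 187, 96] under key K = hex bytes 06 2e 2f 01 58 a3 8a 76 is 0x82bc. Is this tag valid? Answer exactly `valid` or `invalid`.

invalid

Key hex bytes 06 2e 2f 01 58 a3 8a 76 is 8 bytes > B = 4, so hash it first: H(key) = 17 48, then zero-pad to 4 bytes: K' = 17 48 00 00.
K' ⊕ ipad = 21 7e 36 36; K' ⊕ opad = 4b 14 5c 5c.
Inner hash: even-index sum = 304 mod 256 = 48; odd-index sum = 588 mod 256 = 76 → 30 4c.
Outer hash (recomputed tag): even-index sum = 215 mod 256 = 215; odd-index sum = 188 mod 256 = 188 → d7 bc.
Recomputed tag = d7bc; claimed = 82bc → mismatch.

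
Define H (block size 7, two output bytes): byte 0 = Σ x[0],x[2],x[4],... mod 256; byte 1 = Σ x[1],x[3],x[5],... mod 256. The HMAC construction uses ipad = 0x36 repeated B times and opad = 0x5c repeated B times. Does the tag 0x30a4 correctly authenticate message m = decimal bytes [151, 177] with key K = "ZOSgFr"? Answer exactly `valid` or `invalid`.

Key "ZOSgFr" = 5a 4f 53 67 46 72 is 6 bytes ≤ B = 7; zero-pad to 7 bytes: K' = 5a 4f 53 67 46 72 00.
K' ⊕ ipad = 6c 79 65 51 70 44 36; K' ⊕ opad = 06 13 0f 3b 1a 2e 5c.
Inner hash: even-index sum = 552 mod 256 = 40; odd-index sum = 421 mod 256 = 165 → 28 a5.
Outer hash (recomputed tag): even-index sum = 304 mod 256 = 48; odd-index sum = 164 mod 256 = 164 → 30 a4.
Recomputed tag = 30a4; claimed = 30a4 → match.

valid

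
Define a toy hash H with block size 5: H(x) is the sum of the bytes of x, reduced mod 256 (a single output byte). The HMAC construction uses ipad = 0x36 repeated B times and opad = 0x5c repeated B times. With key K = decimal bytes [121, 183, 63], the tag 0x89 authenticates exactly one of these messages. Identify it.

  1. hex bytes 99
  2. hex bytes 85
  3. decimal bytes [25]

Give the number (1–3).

3

Key decimal bytes [121, 183, 63] = 79 b7 3f is 3 bytes ≤ B = 5; zero-pad to 5 bytes: K' = 79 b7 3f 00 00.
K' ⊕ ipad = 4f 81 09 36 36; K' ⊕ opad = 25 eb 63 5c 5c.
m1: inner = H(4f 81 09 36 36 99) = de; tag = H(25 eb 63 5c 5c de) = 09
m2: inner = H(4f 81 09 36 36 85) = ca; tag = H(25 eb 63 5c 5c ca) = f5
m3: inner = H(4f 81 09 36 36 19) = 5e; tag = H(25 eb 63 5c 5c 5e) = 89 ← matches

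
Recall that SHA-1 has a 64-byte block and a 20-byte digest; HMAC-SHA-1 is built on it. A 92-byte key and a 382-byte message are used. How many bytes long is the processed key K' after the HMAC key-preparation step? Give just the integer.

64

Key is 92 > 64 bytes, so it is hashed to 20 bytes then zero-padded to 64: |K'| = 64.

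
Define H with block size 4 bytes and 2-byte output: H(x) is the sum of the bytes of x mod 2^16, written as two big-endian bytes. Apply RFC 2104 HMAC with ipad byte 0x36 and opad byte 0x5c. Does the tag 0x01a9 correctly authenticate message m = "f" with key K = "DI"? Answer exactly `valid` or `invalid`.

valid

Key "DI" = 44 49 is 2 bytes ≤ B = 4; zero-pad to 4 bytes: K' = 44 49 00 00.
K' ⊕ ipad = 72 7f 36 36; K' ⊕ opad = 18 15 5c 5c.
Inner hash: sum = 114+127+54+54+102 = 451 → 01 c3.
Outer hash (recomputed tag): sum = 24+21+92+92+1+195 = 425 → 01 a9.
Recomputed tag = 01a9; claimed = 01a9 → match.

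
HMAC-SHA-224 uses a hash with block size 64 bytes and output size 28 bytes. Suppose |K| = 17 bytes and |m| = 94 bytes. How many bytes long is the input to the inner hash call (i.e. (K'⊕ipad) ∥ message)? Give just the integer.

Key is 17 ≤ 64 bytes, zero-padded: |K'| = 64.
Inner input = (K'⊕ipad) ∥ m → 64 + 94 = 158 bytes.

158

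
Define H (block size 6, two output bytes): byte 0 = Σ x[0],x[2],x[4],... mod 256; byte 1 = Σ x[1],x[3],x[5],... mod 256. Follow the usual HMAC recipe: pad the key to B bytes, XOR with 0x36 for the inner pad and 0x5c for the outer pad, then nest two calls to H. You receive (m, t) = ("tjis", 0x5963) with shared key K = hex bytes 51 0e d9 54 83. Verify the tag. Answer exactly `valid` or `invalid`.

Key hex bytes 51 0e d9 54 83 is 5 bytes ≤ B = 6; zero-pad to 6 bytes: K' = 51 0e d9 54 83 00.
K' ⊕ ipad = 67 38 ef 62 b5 36; K' ⊕ opad = 0d 52 85 08 df 5c.
Inner hash: even-index sum = 744 mod 256 = 232; odd-index sum = 429 mod 256 = 173 → e8 ad.
Outer hash (recomputed tag): even-index sum = 601 mod 256 = 89; odd-index sum = 355 mod 256 = 99 → 59 63.
Recomputed tag = 5963; claimed = 5963 → match.

valid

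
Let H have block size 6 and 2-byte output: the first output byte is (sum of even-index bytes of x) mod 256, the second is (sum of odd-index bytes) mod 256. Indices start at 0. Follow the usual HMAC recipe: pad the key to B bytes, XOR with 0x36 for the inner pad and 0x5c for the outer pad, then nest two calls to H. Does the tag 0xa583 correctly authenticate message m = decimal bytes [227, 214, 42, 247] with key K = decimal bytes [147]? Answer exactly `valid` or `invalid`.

valid

Key decimal bytes [147] = 93 is 1 byte ≤ B = 6; zero-pad to 6 bytes: K' = 93 00 00 00 00 00.
K' ⊕ ipad = a5 36 36 36 36 36; K' ⊕ opad = cf 5c 5c 5c 5c 5c.
Inner hash: even-index sum = 542 mod 256 = 30; odd-index sum = 623 mod 256 = 111 → 1e 6f.
Outer hash (recomputed tag): even-index sum = 421 mod 256 = 165; odd-index sum = 387 mod 256 = 131 → a5 83.
Recomputed tag = a583; claimed = a583 → match.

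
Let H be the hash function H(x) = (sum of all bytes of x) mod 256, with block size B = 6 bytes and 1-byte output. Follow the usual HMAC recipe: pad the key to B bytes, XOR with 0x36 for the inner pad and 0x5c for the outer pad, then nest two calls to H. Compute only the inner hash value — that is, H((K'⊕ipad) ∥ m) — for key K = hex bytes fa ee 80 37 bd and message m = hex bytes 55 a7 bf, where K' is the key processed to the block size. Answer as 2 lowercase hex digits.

Key hex bytes fa ee 80 37 bd is 5 bytes ≤ B = 6; zero-pad to 6 bytes: K' = fa ee 80 37 bd 00.
K' ⊕ ipad = cc d8 b6 01 8b 36.
Inner input = cc d8 b6 01 8b 36 ∥ 55 a7 bf.
Inner hash: sum = 204+216+182+1+139+54+85+167+191 = 1239; mod 256 = 215 → d7.

d7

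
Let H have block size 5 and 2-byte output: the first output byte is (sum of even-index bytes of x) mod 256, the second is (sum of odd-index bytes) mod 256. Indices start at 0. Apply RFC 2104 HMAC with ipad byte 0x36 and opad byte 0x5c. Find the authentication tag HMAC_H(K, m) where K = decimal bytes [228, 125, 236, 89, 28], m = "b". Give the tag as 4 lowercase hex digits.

Key decimal bytes [228, 125, 236, 89, 28] = e4 7d ec 59 1c is exactly B = 5 bytes: K' = e4 7d ec 59 1c.
K' ⊕ ipad = d2 4b da 6f 2a.  K' ⊕ opad = b8 21 b0 05 40.
Inner input = (K'⊕ipad) ∥ m = d2 4b da 6f 2a ∥ 62.
Inner hash: even-index sum = 470 mod 256 = 214; odd-index sum = 284 mod 256 = 28 → d6 1c.
Outer input = (K'⊕opad) ∥ inner = b8 21 b0 05 40 ∥ d6 1c.
Outer hash (tag): even-index sum = 452 mod 256 = 196; odd-index sum = 252 mod 256 = 252 → c4 fc.

c4fc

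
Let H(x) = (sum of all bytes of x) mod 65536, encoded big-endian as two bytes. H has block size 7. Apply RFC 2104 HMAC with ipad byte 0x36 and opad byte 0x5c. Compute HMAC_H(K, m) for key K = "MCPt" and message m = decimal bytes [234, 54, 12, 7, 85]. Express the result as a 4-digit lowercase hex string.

Key "MCPt" = 4d 43 50 74 is 4 bytes ≤ B = 7; zero-pad to 7 bytes: K' = 4d 43 50 74 00 00 00.
K' ⊕ ipad = 7b 75 66 42 36 36 36.  K' ⊕ opad = 11 1f 0c 28 5c 5c 5c.
Inner input = (K'⊕ipad) ∥ m = 7b 75 66 42 36 36 36 ∥ ea 36 0c 07 55.
Inner hash: sum = 123+117+102+66+54+54+54+234+54+12+7+85 = 962 → 03 c2.
Outer input = (K'⊕opad) ∥ inner = 11 1f 0c 28 5c 5c 5c ∥ 03 c2.
Outer hash (tag): sum = 17+31+12+40+92+92+92+3+194 = 573 → 02 3d.

023d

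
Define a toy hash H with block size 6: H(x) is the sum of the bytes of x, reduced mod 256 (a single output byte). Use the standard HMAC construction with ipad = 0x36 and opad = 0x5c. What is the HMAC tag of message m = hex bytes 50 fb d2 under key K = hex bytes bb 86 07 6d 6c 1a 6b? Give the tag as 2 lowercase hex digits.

Key hex bytes bb 86 07 6d 6c 1a 6b is 7 bytes > B = 6, so hash it first: H(key) = a6, then zero-pad to 6 bytes: K' = a6 00 00 00 00 00.
K' ⊕ ipad = 90 36 36 36 36 36.  K' ⊕ opad = fa 5c 5c 5c 5c 5c.
Inner input = (K'⊕ipad) ∥ m = 90 36 36 36 36 36 ∥ 50 fb d2.
Inner hash: sum = 144+54+54+54+54+54+80+251+210 = 955; mod 256 = 187 → bb.
Outer input = (K'⊕opad) ∥ inner = fa 5c 5c 5c 5c 5c ∥ bb.
Outer hash (tag): sum = 250+92+92+92+92+92+187 = 897; mod 256 = 129 → 81.

81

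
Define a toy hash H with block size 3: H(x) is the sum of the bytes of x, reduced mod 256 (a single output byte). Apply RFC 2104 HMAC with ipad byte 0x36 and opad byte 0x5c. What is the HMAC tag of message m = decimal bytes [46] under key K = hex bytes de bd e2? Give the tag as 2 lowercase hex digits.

Key hex bytes de bd e2 is exactly B = 3 bytes: K' = de bd e2.
K' ⊕ ipad = e8 8b d4.  K' ⊕ opad = 82 e1 be.
Inner input = (K'⊕ipad) ∥ m = e8 8b d4 ∥ 2e.
Inner hash: sum = 232+139+212+46 = 629; mod 256 = 117 → 75.
Outer input = (K'⊕opad) ∥ inner = 82 e1 be ∥ 75.
Outer hash (tag): sum = 130+225+190+117 = 662; mod 256 = 150 → 96.

96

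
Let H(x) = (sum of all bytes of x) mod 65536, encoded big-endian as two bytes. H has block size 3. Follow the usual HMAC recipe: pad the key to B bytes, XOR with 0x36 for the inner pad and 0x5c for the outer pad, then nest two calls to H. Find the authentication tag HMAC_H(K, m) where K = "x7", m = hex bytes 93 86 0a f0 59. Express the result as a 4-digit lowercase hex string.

01de

Key "x7" = 78 37 is 2 bytes ≤ B = 3; zero-pad to 3 bytes: K' = 78 37 00.
K' ⊕ ipad = 4e 01 36.  K' ⊕ opad = 24 6b 5c.
Inner input = (K'⊕ipad) ∥ m = 4e 01 36 ∥ 93 86 0a f0 59.
Inner hash: sum = 78+1+54+147+134+10+240+89 = 753 → 02 f1.
Outer input = (K'⊕opad) ∥ inner = 24 6b 5c ∥ 02 f1.
Outer hash (tag): sum = 36+107+92+2+241 = 478 → 01 de.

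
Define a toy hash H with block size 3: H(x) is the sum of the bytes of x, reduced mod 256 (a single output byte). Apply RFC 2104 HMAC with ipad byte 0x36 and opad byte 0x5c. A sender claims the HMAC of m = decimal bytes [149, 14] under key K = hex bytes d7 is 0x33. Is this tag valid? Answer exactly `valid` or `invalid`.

valid

Key hex bytes d7 is 1 byte ≤ B = 3; zero-pad to 3 bytes: K' = d7 00 00.
K' ⊕ ipad = e1 36 36; K' ⊕ opad = 8b 5c 5c.
Inner hash: sum = 225+54+54+149+14 = 496; mod 256 = 240 → f0.
Outer hash (recomputed tag): sum = 139+92+92+240 = 563; mod 256 = 51 → 33.
Recomputed tag = 33; claimed = 33 → match.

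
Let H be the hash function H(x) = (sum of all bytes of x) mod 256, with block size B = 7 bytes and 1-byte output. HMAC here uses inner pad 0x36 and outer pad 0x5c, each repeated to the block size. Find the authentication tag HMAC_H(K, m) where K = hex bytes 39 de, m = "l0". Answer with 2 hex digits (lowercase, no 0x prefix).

Key hex bytes 39 de is 2 bytes ≤ B = 7; zero-pad to 7 bytes: K' = 39 de 00 00 00 00 00.
K' ⊕ ipad = 0f e8 36 36 36 36 36.  K' ⊕ opad = 65 82 5c 5c 5c 5c 5c.
Inner input = (K'⊕ipad) ∥ m = 0f e8 36 36 36 36 36 ∥ 6c 30.
Inner hash: sum = 15+232+54+54+54+54+54+108+48 = 673; mod 256 = 161 → a1.
Outer input = (K'⊕opad) ∥ inner = 65 82 5c 5c 5c 5c 5c ∥ a1.
Outer hash (tag): sum = 101+130+92+92+92+92+92+161 = 852; mod 256 = 84 → 54.

54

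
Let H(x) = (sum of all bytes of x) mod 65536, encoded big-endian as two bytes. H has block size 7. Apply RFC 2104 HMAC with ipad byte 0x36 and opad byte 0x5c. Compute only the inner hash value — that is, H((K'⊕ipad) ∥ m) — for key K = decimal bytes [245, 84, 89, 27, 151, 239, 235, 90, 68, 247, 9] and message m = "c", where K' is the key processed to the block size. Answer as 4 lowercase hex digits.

Key decimal bytes [245, 84, 89, 27, 151, 239, 235, 90, 68, 247, 9] = f5 54 59 1b 97 ef eb 5a 44 f7 09 is 11 bytes > B = 7, so hash it first: H(key) = 05 cc, then zero-pad to 7 bytes: K' = 05 cc 00 00 00 00 00.
K' ⊕ ipad = 33 fa 36 36 36 36 36.
Inner input = 33 fa 36 36 36 36 36 ∥ 63.
Inner hash: sum = 51+250+54+54+54+54+54+99 = 670 → 02 9e.

029e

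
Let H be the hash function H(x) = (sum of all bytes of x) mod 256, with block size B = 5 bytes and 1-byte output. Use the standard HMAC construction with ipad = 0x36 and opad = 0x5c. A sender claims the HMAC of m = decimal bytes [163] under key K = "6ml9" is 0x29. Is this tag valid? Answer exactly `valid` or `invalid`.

Key "6ml9" = 36 6d 6c 39 is 4 bytes ≤ B = 5; zero-pad to 5 bytes: K' = 36 6d 6c 39 00.
K' ⊕ ipad = 00 5b 5a 0f 36; K' ⊕ opad = 6a 31 30 65 5c.
Inner hash: sum = 0+91+90+15+54+163 = 413; mod 256 = 157 → 9d.
Outer hash (recomputed tag): sum = 106+49+48+101+92+157 = 553; mod 256 = 41 → 29.
Recomputed tag = 29; claimed = 29 → match.

valid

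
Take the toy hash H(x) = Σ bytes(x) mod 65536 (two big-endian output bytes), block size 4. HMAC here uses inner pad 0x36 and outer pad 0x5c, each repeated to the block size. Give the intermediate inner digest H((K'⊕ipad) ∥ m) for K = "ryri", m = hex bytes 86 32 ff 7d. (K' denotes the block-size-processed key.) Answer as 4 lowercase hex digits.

Key "ryri" = 72 79 72 69 is exactly B = 4 bytes: K' = 72 79 72 69.
K' ⊕ ipad = 44 4f 44 5f.
Inner input = 44 4f 44 5f ∥ 86 32 ff 7d.
Inner hash: sum = 68+79+68+95+134+50+255+125 = 874 → 03 6a.

036a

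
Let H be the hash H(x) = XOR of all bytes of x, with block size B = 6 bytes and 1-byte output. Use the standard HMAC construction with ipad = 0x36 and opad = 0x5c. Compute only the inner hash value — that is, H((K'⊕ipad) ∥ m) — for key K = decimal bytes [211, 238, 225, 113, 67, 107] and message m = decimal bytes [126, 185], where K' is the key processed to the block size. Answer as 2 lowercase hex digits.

42

Key decimal bytes [211, 238, 225, 113, 67, 107] = d3 ee e1 71 43 6b is exactly B = 6 bytes: K' = d3 ee e1 71 43 6b.
K' ⊕ ipad = e5 d8 d7 47 75 5d.
Inner input = e5 d8 d7 47 75 5d ∥ 7e b9.
Inner hash: XOR e5⊕d8⊕d7⊕47⊕75⊕5d⊕7e⊕b9 = 42.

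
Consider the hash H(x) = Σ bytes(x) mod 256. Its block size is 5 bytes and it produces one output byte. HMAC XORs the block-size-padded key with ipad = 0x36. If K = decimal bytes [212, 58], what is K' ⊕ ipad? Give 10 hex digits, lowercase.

Key decimal bytes [212, 58] = d4 3a is 2 bytes ≤ B = 5; zero-pad to 5 bytes: K' = d4 3a 00 00 00.
XOR each byte with 0x36: d4⊕36=e2, 3a⊕36=0c, 00⊕36=36, 00⊕36=36, 00⊕36=36.

e20c363636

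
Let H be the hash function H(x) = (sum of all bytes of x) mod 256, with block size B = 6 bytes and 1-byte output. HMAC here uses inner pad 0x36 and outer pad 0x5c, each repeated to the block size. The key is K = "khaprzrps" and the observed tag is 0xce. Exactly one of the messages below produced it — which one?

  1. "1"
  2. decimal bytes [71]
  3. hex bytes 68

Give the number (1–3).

Key "khaprzrps" = 6b 68 61 70 72 7a 72 70 73 is 9 bytes > B = 6, so hash it first: H(key) = e5, then zero-pad to 6 bytes: K' = e5 00 00 00 00 00.
K' ⊕ ipad = d3 36 36 36 36 36; K' ⊕ opad = b9 5c 5c 5c 5c 5c.
m1: inner = H(d3 36 36 36 36 36 31) = 12; tag = H(b9 5c 5c 5c 5c 5c 12) = 97
m2: inner = H(d3 36 36 36 36 36 47) = 28; tag = H(b9 5c 5c 5c 5c 5c 28) = ad
m3: inner = H(d3 36 36 36 36 36 68) = 49; tag = H(b9 5c 5c 5c 5c 5c 49) = ce ← matches

3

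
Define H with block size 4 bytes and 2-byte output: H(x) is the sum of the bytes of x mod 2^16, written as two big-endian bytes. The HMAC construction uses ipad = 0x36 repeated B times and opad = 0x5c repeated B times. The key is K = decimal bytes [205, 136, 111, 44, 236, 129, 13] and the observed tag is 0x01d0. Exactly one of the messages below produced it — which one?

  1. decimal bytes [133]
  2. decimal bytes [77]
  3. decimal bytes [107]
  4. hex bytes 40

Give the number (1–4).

1

Key decimal bytes [205, 136, 111, 44, 236, 129, 13] = cd 88 6f 2c ec 81 0d is 7 bytes > B = 4, so hash it first: H(key) = 03 6a, then zero-pad to 4 bytes: K' = 03 6a 00 00.
K' ⊕ ipad = 35 5c 36 36; K' ⊕ opad = 5f 36 5c 5c.
m1: inner = H(35 5c 36 36 85) = 01 82; tag = H(5f 36 5c 5c 01 82) = 01d0 ← matches
m2: inner = H(35 5c 36 36 4d) = 01 4a; tag = H(5f 36 5c 5c 01 4a) = 0198
m3: inner = H(35 5c 36 36 6b) = 01 68; tag = H(5f 36 5c 5c 01 68) = 01b6
m4: inner = H(35 5c 36 36 40) = 01 3d; tag = H(5f 36 5c 5c 01 3d) = 018b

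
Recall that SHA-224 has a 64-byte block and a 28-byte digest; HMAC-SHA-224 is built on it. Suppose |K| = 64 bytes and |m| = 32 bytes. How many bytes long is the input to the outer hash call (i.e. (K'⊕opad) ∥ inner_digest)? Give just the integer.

92

Key is 64 ≤ 64 bytes, zero-padded: |K'| = 64.
Outer input = (K'⊕opad) ∥ H(inner) → 64 + 28 = 92 bytes.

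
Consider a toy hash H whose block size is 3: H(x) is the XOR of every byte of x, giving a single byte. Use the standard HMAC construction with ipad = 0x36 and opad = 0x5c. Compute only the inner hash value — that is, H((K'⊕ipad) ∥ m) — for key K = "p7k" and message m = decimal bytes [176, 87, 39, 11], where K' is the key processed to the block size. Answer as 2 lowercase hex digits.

d1

Key "p7k" = 70 37 6b is exactly B = 3 bytes: K' = 70 37 6b.
K' ⊕ ipad = 46 01 5d.
Inner input = 46 01 5d ∥ b0 57 27 0b.
Inner hash: XOR 46⊕01⊕5d⊕b0⊕57⊕27⊕0b = d1.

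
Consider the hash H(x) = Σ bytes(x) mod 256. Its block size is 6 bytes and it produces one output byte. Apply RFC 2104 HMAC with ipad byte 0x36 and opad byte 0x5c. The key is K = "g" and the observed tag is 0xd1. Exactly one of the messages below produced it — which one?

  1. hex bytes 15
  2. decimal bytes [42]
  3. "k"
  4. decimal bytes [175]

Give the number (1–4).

Key "g" = 67 is 1 byte ≤ B = 6; zero-pad to 6 bytes: K' = 67 00 00 00 00 00.
K' ⊕ ipad = 51 36 36 36 36 36; K' ⊕ opad = 3b 5c 5c 5c 5c 5c.
m1: inner = H(51 36 36 36 36 36 15) = 74; tag = H(3b 5c 5c 5c 5c 5c 74) = 7b
m2: inner = H(51 36 36 36 36 36 2a) = 89; tag = H(3b 5c 5c 5c 5c 5c 89) = 90
m3: inner = H(51 36 36 36 36 36 6b) = ca; tag = H(3b 5c 5c 5c 5c 5c ca) = d1 ← matches
m4: inner = H(51 36 36 36 36 36 af) = 0e; tag = H(3b 5c 5c 5c 5c 5c 0e) = 15

3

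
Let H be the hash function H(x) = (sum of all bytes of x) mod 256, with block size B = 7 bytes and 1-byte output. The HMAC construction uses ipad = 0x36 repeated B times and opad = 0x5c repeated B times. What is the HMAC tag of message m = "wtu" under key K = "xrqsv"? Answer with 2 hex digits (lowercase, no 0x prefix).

ba

Key "xrqsv" = 78 72 71 73 76 is 5 bytes ≤ B = 7; zero-pad to 7 bytes: K' = 78 72 71 73 76 00 00.
K' ⊕ ipad = 4e 44 47 45 40 36 36.  K' ⊕ opad = 24 2e 2d 2f 2a 5c 5c.
Inner input = (K'⊕ipad) ∥ m = 4e 44 47 45 40 36 36 ∥ 77 74 75.
Inner hash: sum = 78+68+71+69+64+54+54+119+116+117 = 810; mod 256 = 42 → 2a.
Outer input = (K'⊕opad) ∥ inner = 24 2e 2d 2f 2a 5c 5c ∥ 2a.
Outer hash (tag): sum = 36+46+45+47+42+92+92+42 = 442; mod 256 = 186 → ba.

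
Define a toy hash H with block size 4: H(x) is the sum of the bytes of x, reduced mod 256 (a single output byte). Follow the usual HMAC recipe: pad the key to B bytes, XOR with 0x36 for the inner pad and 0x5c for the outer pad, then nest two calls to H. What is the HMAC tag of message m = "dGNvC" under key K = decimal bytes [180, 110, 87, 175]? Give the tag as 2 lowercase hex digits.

Key decimal bytes [180, 110, 87, 175] = b4 6e 57 af is exactly B = 4 bytes: K' = b4 6e 57 af.
K' ⊕ ipad = 82 58 61 99.  K' ⊕ opad = e8 32 0b f3.
Inner input = (K'⊕ipad) ∥ m = 82 58 61 99 ∥ 64 47 4e 76 43.
Inner hash: sum = 130+88+97+153+100+71+78+118+67 = 902; mod 256 = 134 → 86.
Outer input = (K'⊕opad) ∥ inner = e8 32 0b f3 ∥ 86.
Outer hash (tag): sum = 232+50+11+243+134 = 670; mod 256 = 158 → 9e.

9e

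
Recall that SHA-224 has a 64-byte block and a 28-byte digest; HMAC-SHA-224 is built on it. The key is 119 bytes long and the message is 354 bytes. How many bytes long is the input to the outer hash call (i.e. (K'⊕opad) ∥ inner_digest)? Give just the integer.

92

Key is 119 > 64 bytes, so it is hashed to 28 bytes then zero-padded to 64: |K'| = 64.
Outer input = (K'⊕opad) ∥ H(inner) → 64 + 28 = 92 bytes.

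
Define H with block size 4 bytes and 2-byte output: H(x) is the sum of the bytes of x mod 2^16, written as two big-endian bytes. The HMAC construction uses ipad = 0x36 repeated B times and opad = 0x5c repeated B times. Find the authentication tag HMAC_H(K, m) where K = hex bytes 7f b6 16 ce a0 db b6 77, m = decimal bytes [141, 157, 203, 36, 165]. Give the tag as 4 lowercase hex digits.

Key hex bytes 7f b6 16 ce a0 db b6 77 is 8 bytes > B = 4, so hash it first: H(key) = 04 c1, then zero-pad to 4 bytes: K' = 04 c1 00 00.
K' ⊕ ipad = 32 f7 36 36.  K' ⊕ opad = 58 9d 5c 5c.
Inner input = (K'⊕ipad) ∥ m = 32 f7 36 36 ∥ 8d 9d cb 24 a5.
Inner hash: sum = 50+247+54+54+141+157+203+36+165 = 1107 → 04 53.
Outer input = (K'⊕opad) ∥ inner = 58 9d 5c 5c ∥ 04 53.
Outer hash (tag): sum = 88+157+92+92+4+83 = 516 → 02 04.

0204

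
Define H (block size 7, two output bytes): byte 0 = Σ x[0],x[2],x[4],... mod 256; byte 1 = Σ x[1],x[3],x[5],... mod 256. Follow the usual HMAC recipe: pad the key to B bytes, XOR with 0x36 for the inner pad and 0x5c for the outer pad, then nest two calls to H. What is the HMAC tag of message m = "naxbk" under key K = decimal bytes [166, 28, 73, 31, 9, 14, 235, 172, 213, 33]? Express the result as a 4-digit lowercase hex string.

Key decimal bytes [166, 28, 73, 31, 9, 14, 235, 172, 213, 33] = a6 1c 49 1f 09 0e eb ac d5 21 is 10 bytes > B = 7, so hash it first: H(key) = b8 16, then zero-pad to 7 bytes: K' = b8 16 00 00 00 00 00.
K' ⊕ ipad = 8e 20 36 36 36 36 36.  K' ⊕ opad = e4 4a 5c 5c 5c 5c 5c.
Inner input = (K'⊕ipad) ∥ m = 8e 20 36 36 36 36 36 ∥ 6e 61 78 62 6b.
Inner hash: even-index sum = 499 mod 256 = 243; odd-index sum = 477 mod 256 = 221 → f3 dd.
Outer input = (K'⊕opad) ∥ inner = e4 4a 5c 5c 5c 5c 5c ∥ f3 dd.
Outer hash (tag): even-index sum = 725 mod 256 = 213; odd-index sum = 501 mod 256 = 245 → d5 f5.

d5f5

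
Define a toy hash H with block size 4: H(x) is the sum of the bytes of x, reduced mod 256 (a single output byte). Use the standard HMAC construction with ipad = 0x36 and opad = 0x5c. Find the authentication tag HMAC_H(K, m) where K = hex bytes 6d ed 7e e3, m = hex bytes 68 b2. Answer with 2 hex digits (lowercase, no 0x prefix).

30

Key hex bytes 6d ed 7e e3 is exactly B = 4 bytes: K' = 6d ed 7e e3.
K' ⊕ ipad = 5b db 48 d5.  K' ⊕ opad = 31 b1 22 bf.
Inner input = (K'⊕ipad) ∥ m = 5b db 48 d5 ∥ 68 b2.
Inner hash: sum = 91+219+72+213+104+178 = 877; mod 256 = 109 → 6d.
Outer input = (K'⊕opad) ∥ inner = 31 b1 22 bf ∥ 6d.
Outer hash (tag): sum = 49+177+34+191+109 = 560; mod 256 = 48 → 30.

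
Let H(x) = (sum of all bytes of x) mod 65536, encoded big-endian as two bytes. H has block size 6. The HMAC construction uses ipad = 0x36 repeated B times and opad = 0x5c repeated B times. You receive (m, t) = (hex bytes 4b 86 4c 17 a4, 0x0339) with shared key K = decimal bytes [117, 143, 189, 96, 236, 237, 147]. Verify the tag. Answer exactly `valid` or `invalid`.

valid

Key decimal bytes [117, 143, 189, 96, 236, 237, 147] = 75 8f bd 60 ec ed 93 is 7 bytes > B = 6, so hash it first: H(key) = 04 8d, then zero-pad to 6 bytes: K' = 04 8d 00 00 00 00.
K' ⊕ ipad = 32 bb 36 36 36 36; K' ⊕ opad = 58 d1 5c 5c 5c 5c.
Inner hash: sum = 50+187+54+54+54+54+75+134+76+23+164 = 925 → 03 9d.
Outer hash (recomputed tag): sum = 88+209+92+92+92+92+3+157 = 825 → 03 39.
Recomputed tag = 0339; claimed = 0339 → match.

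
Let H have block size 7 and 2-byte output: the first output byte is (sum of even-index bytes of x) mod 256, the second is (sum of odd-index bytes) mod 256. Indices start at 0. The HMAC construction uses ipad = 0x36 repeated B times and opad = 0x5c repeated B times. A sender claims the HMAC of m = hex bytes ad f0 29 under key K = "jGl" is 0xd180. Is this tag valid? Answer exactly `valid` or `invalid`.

Key "jGl" = 6a 47 6c is 3 bytes ≤ B = 7; zero-pad to 7 bytes: K' = 6a 47 6c 00 00 00 00.
K' ⊕ ipad = 5c 71 5a 36 36 36 36; K' ⊕ opad = 36 1b 30 5c 5c 5c 5c.
Inner hash: even-index sum = 530 mod 256 = 18; odd-index sum = 435 mod 256 = 179 → 12 b3.
Outer hash (recomputed tag): even-index sum = 465 mod 256 = 209; odd-index sum = 229 mod 256 = 229 → d1 e5.
Recomputed tag = d1e5; claimed = d180 → mismatch.

invalid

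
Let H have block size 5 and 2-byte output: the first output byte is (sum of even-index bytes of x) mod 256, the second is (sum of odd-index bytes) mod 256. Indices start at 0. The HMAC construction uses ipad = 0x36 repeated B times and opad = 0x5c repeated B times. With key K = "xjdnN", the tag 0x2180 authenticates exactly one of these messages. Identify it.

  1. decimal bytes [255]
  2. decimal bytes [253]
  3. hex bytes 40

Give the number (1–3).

Key "xjdnN" = 78 6a 64 6e 4e is exactly B = 5 bytes: K' = 78 6a 64 6e 4e.
K' ⊕ ipad = 4e 5c 52 58 78; K' ⊕ opad = 24 36 38 32 12.
m1: inner = H(4e 5c 52 58 78 ff) = 18 b3; tag = H(24 36 38 32 12 18 b3) = 2180 ← matches
m2: inner = H(4e 5c 52 58 78 fd) = 18 b1; tag = H(24 36 38 32 12 18 b1) = 1f80
m3: inner = H(4e 5c 52 58 78 40) = 18 f4; tag = H(24 36 38 32 12 18 f4) = 6280

1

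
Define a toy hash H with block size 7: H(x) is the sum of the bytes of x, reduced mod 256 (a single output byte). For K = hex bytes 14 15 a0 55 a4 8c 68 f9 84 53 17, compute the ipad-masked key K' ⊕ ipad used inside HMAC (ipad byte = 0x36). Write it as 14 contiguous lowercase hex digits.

ab363636363636

Key hex bytes 14 15 a0 55 a4 8c 68 f9 84 53 17 is 11 bytes > B = 7, so hash it first: H(key) = 9d, then zero-pad to 7 bytes: K' = 9d 00 00 00 00 00 00.
XOR each byte with 0x36: 9d⊕36=ab, 00⊕36=36, 00⊕36=36, 00⊕36=36, 00⊕36=36, 00⊕36=36, 00⊕36=36.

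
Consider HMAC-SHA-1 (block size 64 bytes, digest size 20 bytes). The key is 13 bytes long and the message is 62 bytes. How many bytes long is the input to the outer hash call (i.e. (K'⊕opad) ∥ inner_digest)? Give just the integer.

84

Key is 13 ≤ 64 bytes, zero-padded: |K'| = 64.
Outer input = (K'⊕opad) ∥ H(inner) → 64 + 20 = 84 bytes.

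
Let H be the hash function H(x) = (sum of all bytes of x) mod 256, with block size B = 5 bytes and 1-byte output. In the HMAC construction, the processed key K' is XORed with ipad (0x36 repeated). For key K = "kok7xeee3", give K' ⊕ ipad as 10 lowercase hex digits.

6036363636

Key "kok7xeee3" = 6b 6f 6b 37 78 65 65 65 33 is 9 bytes > B = 5, so hash it first: H(key) = 56, then zero-pad to 5 bytes: K' = 56 00 00 00 00.
XOR each byte with 0x36: 56⊕36=60, 00⊕36=36, 00⊕36=36, 00⊕36=36, 00⊕36=36.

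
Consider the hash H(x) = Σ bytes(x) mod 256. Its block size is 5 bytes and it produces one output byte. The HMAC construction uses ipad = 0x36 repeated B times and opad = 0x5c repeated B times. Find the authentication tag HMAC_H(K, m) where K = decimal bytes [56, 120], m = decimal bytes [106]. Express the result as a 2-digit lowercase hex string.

04

Key decimal bytes [56, 120] = 38 78 is 2 bytes ≤ B = 5; zero-pad to 5 bytes: K' = 38 78 00 00 00.
K' ⊕ ipad = 0e 4e 36 36 36.  K' ⊕ opad = 64 24 5c 5c 5c.
Inner input = (K'⊕ipad) ∥ m = 0e 4e 36 36 36 ∥ 6a.
Inner hash: sum = 14+78+54+54+54+106 = 360; mod 256 = 104 → 68.
Outer input = (K'⊕opad) ∥ inner = 64 24 5c 5c 5c ∥ 68.
Outer hash (tag): sum = 100+36+92+92+92+104 = 516; mod 256 = 4 → 04.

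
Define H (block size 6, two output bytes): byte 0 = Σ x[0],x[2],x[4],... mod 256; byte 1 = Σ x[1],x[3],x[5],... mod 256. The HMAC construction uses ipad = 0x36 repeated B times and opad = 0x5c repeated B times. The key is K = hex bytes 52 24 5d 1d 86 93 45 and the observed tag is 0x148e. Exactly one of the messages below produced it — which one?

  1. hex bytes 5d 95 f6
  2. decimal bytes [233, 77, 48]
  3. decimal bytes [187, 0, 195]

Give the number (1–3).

3

Key hex bytes 52 24 5d 1d 86 93 45 is 7 bytes > B = 6, so hash it first: H(key) = 7a d4, then zero-pad to 6 bytes: K' = 7a d4 00 00 00 00.
K' ⊕ ipad = 4c e2 36 36 36 36; K' ⊕ opad = 26 88 5c 5c 5c 5c.
m1: inner = H(4c e2 36 36 36 36 5d 95 f6) = 0b e3; tag = H(26 88 5c 5c 5c 5c 0b e3) = e923
m2: inner = H(4c e2 36 36 36 36 e9 4d 30) = d1 9b; tag = H(26 88 5c 5c 5c 5c d1 9b) = afdb
m3: inner = H(4c e2 36 36 36 36 bb 00 c3) = 36 4e; tag = H(26 88 5c 5c 5c 5c 36 4e) = 148e ← matches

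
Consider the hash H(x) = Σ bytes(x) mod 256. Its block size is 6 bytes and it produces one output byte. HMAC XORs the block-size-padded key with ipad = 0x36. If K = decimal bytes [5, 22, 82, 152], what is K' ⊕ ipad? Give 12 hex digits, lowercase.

Key decimal bytes [5, 22, 82, 152] = 05 16 52 98 is 4 bytes ≤ B = 6; zero-pad to 6 bytes: K' = 05 16 52 98 00 00.
XOR each byte with 0x36: 05⊕36=33, 16⊕36=20, 52⊕36=64, 98⊕36=ae, 00⊕36=36, 00⊕36=36.

332064ae3636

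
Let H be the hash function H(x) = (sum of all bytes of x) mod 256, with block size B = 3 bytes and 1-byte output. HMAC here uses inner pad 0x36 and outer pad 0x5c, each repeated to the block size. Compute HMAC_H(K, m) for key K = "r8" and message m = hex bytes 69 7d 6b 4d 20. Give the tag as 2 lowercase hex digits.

34

Key "r8" = 72 38 is 2 bytes ≤ B = 3; zero-pad to 3 bytes: K' = 72 38 00.
K' ⊕ ipad = 44 0e 36.  K' ⊕ opad = 2e 64 5c.
Inner input = (K'⊕ipad) ∥ m = 44 0e 36 ∥ 69 7d 6b 4d 20.
Inner hash: sum = 68+14+54+105+125+107+77+32 = 582; mod 256 = 70 → 46.
Outer input = (K'⊕opad) ∥ inner = 2e 64 5c ∥ 46.
Outer hash (tag): sum = 46+100+92+70 = 308; mod 256 = 52 → 34.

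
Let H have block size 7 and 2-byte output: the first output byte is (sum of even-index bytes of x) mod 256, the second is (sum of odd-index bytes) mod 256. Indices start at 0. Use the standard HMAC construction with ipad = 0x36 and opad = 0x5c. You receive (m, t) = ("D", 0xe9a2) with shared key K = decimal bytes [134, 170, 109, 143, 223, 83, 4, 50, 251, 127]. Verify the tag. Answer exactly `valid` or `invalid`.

invalid

Key decimal bytes [134, 170, 109, 143, 223, 83, 4, 50, 251, 127] = 86 aa 6d 8f df 53 04 32 fb 7f is 10 bytes > B = 7, so hash it first: H(key) = d1 3d, then zero-pad to 7 bytes: K' = d1 3d 00 00 00 00 00.
K' ⊕ ipad = e7 0b 36 36 36 36 36; K' ⊕ opad = 8d 61 5c 5c 5c 5c 5c.
Inner hash: even-index sum = 393 mod 256 = 137; odd-index sum = 187 mod 256 = 187 → 89 bb.
Outer hash (recomputed tag): even-index sum = 604 mod 256 = 92; odd-index sum = 418 mod 256 = 162 → 5c a2.
Recomputed tag = 5ca2; claimed = e9a2 → mismatch.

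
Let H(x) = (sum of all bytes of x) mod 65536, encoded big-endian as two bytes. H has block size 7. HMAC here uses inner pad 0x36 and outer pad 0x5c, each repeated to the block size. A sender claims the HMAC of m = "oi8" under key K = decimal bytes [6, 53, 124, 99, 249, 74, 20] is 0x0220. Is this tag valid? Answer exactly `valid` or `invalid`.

invalid

Key decimal bytes [6, 53, 124, 99, 249, 74, 20] = 06 35 7c 63 f9 4a 14 is exactly B = 7 bytes: K' = 06 35 7c 63 f9 4a 14.
K' ⊕ ipad = 30 03 4a 55 cf 7c 22; K' ⊕ opad = 5a 69 20 3f a5 16 48.
Inner hash: sum = 48+3+74+85+207+124+34+111+105+56 = 847 → 03 4f.
Outer hash (recomputed tag): sum = 90+105+32+63+165+22+72+3+79 = 631 → 02 77.
Recomputed tag = 0277; claimed = 0220 → mismatch.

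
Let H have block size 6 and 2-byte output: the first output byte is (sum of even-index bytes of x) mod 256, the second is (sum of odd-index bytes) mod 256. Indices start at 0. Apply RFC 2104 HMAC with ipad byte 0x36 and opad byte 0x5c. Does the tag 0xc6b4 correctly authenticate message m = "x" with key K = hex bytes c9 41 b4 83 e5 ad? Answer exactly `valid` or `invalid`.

Key hex bytes c9 41 b4 83 e5 ad is exactly B = 6 bytes: K' = c9 41 b4 83 e5 ad.
K' ⊕ ipad = ff 77 82 b5 d3 9b; K' ⊕ opad = 95 1d e8 df b9 f1.
Inner hash: even-index sum = 716 mod 256 = 204; odd-index sum = 455 mod 256 = 199 → cc c7.
Outer hash (recomputed tag): even-index sum = 770 mod 256 = 2; odd-index sum = 692 mod 256 = 180 → 02 b4.
Recomputed tag = 02b4; claimed = c6b4 → mismatch.

invalid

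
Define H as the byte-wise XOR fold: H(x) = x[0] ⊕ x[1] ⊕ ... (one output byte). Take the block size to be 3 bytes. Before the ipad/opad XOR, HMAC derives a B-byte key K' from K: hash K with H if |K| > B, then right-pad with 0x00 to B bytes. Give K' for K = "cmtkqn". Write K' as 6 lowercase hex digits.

|K| = 6 > B = 3, so first hash the key.
H(K): XOR 63⊕6d⊕74⊕6b⊕71⊕6e = 0e.
Zero-pad H(K) = 0e to 3 bytes: K' = 0e 00 00.

0e0000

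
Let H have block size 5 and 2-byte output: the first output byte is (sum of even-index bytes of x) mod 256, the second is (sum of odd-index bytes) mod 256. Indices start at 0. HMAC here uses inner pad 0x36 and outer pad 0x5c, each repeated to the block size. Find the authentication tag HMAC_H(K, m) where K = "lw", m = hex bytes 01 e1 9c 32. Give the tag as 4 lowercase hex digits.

fc60

Key "lw" = 6c 77 is 2 bytes ≤ B = 5; zero-pad to 5 bytes: K' = 6c 77 00 00 00.
K' ⊕ ipad = 5a 41 36 36 36.  K' ⊕ opad = 30 2b 5c 5c 5c.
Inner input = (K'⊕ipad) ∥ m = 5a 41 36 36 36 ∥ 01 e1 9c 32.
Inner hash: even-index sum = 473 mod 256 = 217; odd-index sum = 276 mod 256 = 20 → d9 14.
Outer input = (K'⊕opad) ∥ inner = 30 2b 5c 5c 5c ∥ d9 14.
Outer hash (tag): even-index sum = 252 mod 256 = 252; odd-index sum = 352 mod 256 = 96 → fc 60.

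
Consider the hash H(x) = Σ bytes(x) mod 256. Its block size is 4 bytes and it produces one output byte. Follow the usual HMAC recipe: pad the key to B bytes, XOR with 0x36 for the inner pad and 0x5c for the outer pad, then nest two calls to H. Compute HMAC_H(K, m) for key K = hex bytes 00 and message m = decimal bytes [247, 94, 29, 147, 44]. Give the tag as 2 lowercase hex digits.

79

Key hex bytes 00 is 1 byte ≤ B = 4; zero-pad to 4 bytes: K' = 00 00 00 00.
K' ⊕ ipad = 36 36 36 36.  K' ⊕ opad = 5c 5c 5c 5c.
Inner input = (K'⊕ipad) ∥ m = 36 36 36 36 ∥ f7 5e 1d 93 2c.
Inner hash: sum = 54+54+54+54+247+94+29+147+44 = 777; mod 256 = 9 → 09.
Outer input = (K'⊕opad) ∥ inner = 5c 5c 5c 5c ∥ 09.
Outer hash (tag): sum = 92+92+92+92+9 = 377; mod 256 = 121 → 79.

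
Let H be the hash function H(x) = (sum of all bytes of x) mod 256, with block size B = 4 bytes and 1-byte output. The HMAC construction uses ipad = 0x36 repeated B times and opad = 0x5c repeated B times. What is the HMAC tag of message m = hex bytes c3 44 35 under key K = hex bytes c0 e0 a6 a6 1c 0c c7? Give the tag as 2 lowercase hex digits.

66

Key hex bytes c0 e0 a6 a6 1c 0c c7 is 7 bytes > B = 4, so hash it first: H(key) = db, then zero-pad to 4 bytes: K' = db 00 00 00.
K' ⊕ ipad = ed 36 36 36.  K' ⊕ opad = 87 5c 5c 5c.
Inner input = (K'⊕ipad) ∥ m = ed 36 36 36 ∥ c3 44 35.
Inner hash: sum = 237+54+54+54+195+68+53 = 715; mod 256 = 203 → cb.
Outer input = (K'⊕opad) ∥ inner = 87 5c 5c 5c ∥ cb.
Outer hash (tag): sum = 135+92+92+92+203 = 614; mod 256 = 102 → 66.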